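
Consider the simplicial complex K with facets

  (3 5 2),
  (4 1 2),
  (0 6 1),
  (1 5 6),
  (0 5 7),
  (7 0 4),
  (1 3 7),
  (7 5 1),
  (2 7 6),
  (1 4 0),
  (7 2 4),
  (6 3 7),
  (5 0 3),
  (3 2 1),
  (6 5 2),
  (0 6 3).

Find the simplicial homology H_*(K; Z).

H_0 = Z,  H_1 = Z^2,  H_2 = Z.

K has 8 vertices, 24 edges, 16 triangles.
rank ∂_0 = 0, rank ∂_1 = 7 ⇒ b_0 = 8 − 0 − 7 = 1; all invariant factors of ∂_1 are 1 so no torsion. So H_0 = Z.
rank ∂_1 = 7, rank ∂_2 = 15 ⇒ b_1 = 24 − 7 − 15 = 2; all invariant factors of ∂_2 are 1 so no torsion. So H_1 = Z^2.
rank ∂_2 = 15, rank ∂_3 = 0 ⇒ b_2 = 16 − 15 − 0 = 1. So H_2 = Z.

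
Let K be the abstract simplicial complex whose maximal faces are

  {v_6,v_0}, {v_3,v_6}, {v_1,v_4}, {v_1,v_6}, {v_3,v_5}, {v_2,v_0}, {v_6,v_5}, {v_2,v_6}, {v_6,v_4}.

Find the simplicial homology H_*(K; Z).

We work with the vertex ordering v_0 < v_1 < v_2 < v_3 < v_4 < v_5 < v_6. The simplices of K, each written with vertices in increasing order, are:

  0-simplices (7): [v_0], [v_1], [v_2], [v_3], [v_4], [v_5], [v_6]
  1-simplices (9): [v_0,v_2], [v_0,v_6], [v_1,v_4], [v_1,v_6], [v_2,v_6], [v_3,v_5], [v_3,v_6], [v_4,v_6], [v_5,v_6]

so the chain groups are C_0 ≅ Z^7, C_1 ≅ Z^9.

∂_1: C_1 → C_0 is given by ∂[p,q] = [q] − [p]. For instance
  ∂[v_1,v_4] = [v_4] − [v_1].
The 7×9 boundary matrix has rank 6 and Smith normal form diag(1,1,1,1,1,1).

Reading off H_k = ker ∂_k / im ∂_{k+1}:

  H_0: rank C_0 − rank ∂_1 = 7 − 6 = 1, and the invariant factors of ∂_1 are all 1, so H_0 = Z.
  H_1: rank ker ∂_1 − rank ∂_2 = (9 − 6) − 0 = 3, and there is no ∂_2, so H_1 = Z^3.

As a check, the Euler characteristic is 7 − 9 = -2, which agrees with 1 − 3 = -2.

H_0 ≅ Z,  H_1 ≅ Z^3.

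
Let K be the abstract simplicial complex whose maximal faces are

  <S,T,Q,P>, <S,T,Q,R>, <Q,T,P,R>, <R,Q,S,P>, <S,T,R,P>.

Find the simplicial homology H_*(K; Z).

H_0 ≅ Z,  H_1 = 0,  H_2 = 0,  H_3 ≅ Z.

Take the total order P < Q < R < S < T on the vertex set. Then K (dimension 3) consists of the simplices:

  0-simplices (5): P, Q, R, S, T
  1-simplices (10): PQ, PR, PS, PT, QR, QS, QT, RS, RT, ST
  2-simplices (10): PQR, PQS, PQT, PRS, PRT, PST, QRS, QRT, QST, RST
  3-simplices (5): PQRS, PQRT, PQST, PRST, QRST

giving chain groups C_0 ≅ Z^5, C_1 ≅ Z^10, C_2 ≅ Z^10, C_3 ≅ Z^5.

Boundary ∂_1: C_1 → C_0 maps an edge to its endpoints' difference, ∂[p,q] = q − p. For instance
  ∂PT = T − P.
The resulting 5×10 matrix has rank 4, and its Smith normal form has invariant factors (1,1,1,1).

∂_2: C_2 → C_1 sends each 2-simplex [p,q,r] to [q,r] − [p,r] + [p,q]. For instance
  ∂PQR = QR − PR + PQ,
  ∂QRT = RT − QT + QR.
The 10×10 boundary matrix has rank 6 and Smith normal form diag(1,1,1,1,1,1).

The boundary map ∂_3: C_3 → C_2 sends each 3-simplex σ to the alternating sum Σ_i (−1)^i (σ with its i-th vertex removed). For instance
  ∂QRST = RST − QST + QRT − QRS,
  ∂PRST = RST − PST + PRT − PRS.
The resulting 10×5 matrix has rank 4, and its Smith normal form has invariant factors (1,1,1,1).

From H_k ≅ ker(∂_k) / im(∂_{k+1}) we obtain:

  H_0: rank C_0 − rank ∂_1 = 5 − 4 = 1, and the invariant factors of ∂_1 are all 1, so H_0 ≅ Z.
  H_1: rank ker ∂_1 − rank ∂_2 = (10 − 4) − 6 = 0, and the invariant factors of ∂_2 are all 1, so H_1 ≅ 0.
  H_2: rank ker ∂_2 − rank ∂_3 = (10 − 6) − 4 = 0, and the invariant factors of ∂_3 are all 1, so H_2 ≅ 0.
  H_3: rank ker ∂_3 − rank ∂_4 = (5 − 4) − 0 = 1, and there is no ∂_4, so H_3 ≅ Z.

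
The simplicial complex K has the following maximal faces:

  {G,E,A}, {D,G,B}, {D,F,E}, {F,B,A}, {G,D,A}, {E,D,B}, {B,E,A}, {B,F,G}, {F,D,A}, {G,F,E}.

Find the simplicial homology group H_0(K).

H_0 ≅ Z.

K has 6 vertices, 15 edges, 10 triangles.
rank ∂_0 = 0, rank ∂_1 = 5 ⇒ b_0 = 6 − 0 − 5 = 1; all invariant factors of ∂_1 are 1 so no torsion. So H_0 ≅ Z.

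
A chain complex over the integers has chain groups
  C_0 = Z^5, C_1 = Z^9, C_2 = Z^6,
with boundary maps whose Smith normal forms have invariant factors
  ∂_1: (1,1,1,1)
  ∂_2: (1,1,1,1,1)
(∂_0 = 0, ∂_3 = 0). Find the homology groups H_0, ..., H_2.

H_0: b_0 = 5 − 0 − 4 = 1; torsion from ∂_1 factors > 1: none. So H_0 = Z.
H_1: b_1 = 9 − 4 − 5 = 0; torsion from ∂_2 factors > 1: none. So H_1 = 0.
H_2: b_2 = 6 − 5 − 0 = 1; torsion from ∂_3 factors > 1: none. So H_2 = Z.

H_0 = Z,  H_1 = 0,  H_2 = Z.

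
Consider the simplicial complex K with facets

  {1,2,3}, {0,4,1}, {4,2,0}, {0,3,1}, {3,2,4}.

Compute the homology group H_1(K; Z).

H_1 = Z.

K has 5 vertices, 10 edges, 5 triangles.
rank ∂_1 = 4, rank ∂_2 = 5 ⇒ b_1 = 10 − 4 − 5 = 1; all invariant factors of ∂_2 are 1 so no torsion. So H_1 ≅ Z.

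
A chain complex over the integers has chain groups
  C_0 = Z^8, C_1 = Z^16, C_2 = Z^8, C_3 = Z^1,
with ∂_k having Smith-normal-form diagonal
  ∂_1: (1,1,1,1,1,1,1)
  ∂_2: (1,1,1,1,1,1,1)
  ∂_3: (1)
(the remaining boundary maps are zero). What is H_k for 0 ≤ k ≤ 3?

H_0 = Z,  H_1 = Z^2,  H_2 = 0,  H_3 = 0.

H_0: b_0 = 8 − 0 − 7 = 1; torsion from ∂_1 factors > 1: none. So H_0 = Z.
H_1: b_1 = 16 − 7 − 7 = 2; torsion from ∂_2 factors > 1: none. So H_1 = Z^2.
H_2: b_2 = 8 − 7 − 1 = 0; torsion from ∂_3 factors > 1: none. So H_2 = 0.
H_3: b_3 = 1 − 1 − 0 = 0; torsion from ∂_4 factors > 1: none. So H_3 = 0.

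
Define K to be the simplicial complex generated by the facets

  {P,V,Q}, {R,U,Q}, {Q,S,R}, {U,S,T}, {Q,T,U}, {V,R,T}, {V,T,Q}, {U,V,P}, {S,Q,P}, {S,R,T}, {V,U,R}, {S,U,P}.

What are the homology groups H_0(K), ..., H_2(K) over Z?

Take the total order P < Q < R < S < T < U < V on the vertex set. Then K (dimension 2) consists of the simplices:

  0-simplices (7): P, Q, R, S, T, U, V
  1-simplices (18): PQ, PS, PU, PV, QR, QS, QT, QU, QV, RS, RT, RU, RV, ST, SU, TU, TV, UV
  2-simplices (12): PQS, PQV, PSU, PUV, QRS, QRU, QTU, QTV, RST, RTV, RUV, STU

Hence C_0 ≅ Z^7, C_1 ≅ Z^18, C_2 ≅ Z^12.

Boundary ∂_1: C_1 → C_0 is given by ∂[p,q] = [q] − [p].
As a 7×18 matrix over Z this has rank 6, with invariant factors (1,1,1,1,1,1).

Boundary ∂_2: C_2 → C_1 acts by ∂[p,q,r] = [q,r] − [p,r] + [p,q]. For instance
  ∂QRU = RU − QU + QR,
  ∂PQS = QS − PS + PQ.
The resulting 18×12 matrix has rank 12, and its Smith normal form has invariant factors (1,1,1,1,1,1,1,1,1,1,1,2).

Now H_k = ker ∂_k / im ∂_{k+1}, so:

  H_0: rank C_0 − rank ∂_1 = 7 − 6 = 1, and the invariant factors of ∂_1 are all 1, so H_0 ≅ Z.
  H_1: rank ker ∂_1 − rank ∂_2 = (18 − 6) − 12 = 0, and ∂_2 has invariant factor 2 > 1, so H_1 ≅ Z/2.
  H_2: rank ker ∂_2 − rank ∂_3 = (12 − 12) − 0 = 0, and there is no ∂_3, so H_2 ≅ 0.

As a check, the Euler characteristic is 7 − 18 + 12 = 1, which agrees with 1 − 0 + 0 = 1.
(K is a triangulation of the real projective plane RP^2.)

H_0 = Z,  H_1 = Z/2,  H_2 = 0.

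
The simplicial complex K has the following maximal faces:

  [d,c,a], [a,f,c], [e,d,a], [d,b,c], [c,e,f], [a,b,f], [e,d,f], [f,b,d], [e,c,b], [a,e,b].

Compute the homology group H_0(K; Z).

H_0 ≅ Z.

We work with the vertex ordering a < b < c < d < e < f. The simplices of K, each written with vertices in increasing order, are:

  0-simplices (6): a, b, c, d, e, f
  1-simplices (15): ab, ac, ad, ae, af, bc, bd, be, bf, cd, ce, cf, de, df, ef
  2-simplices (10): abe, abf, acd, acf, ade, bcd, bce, bdf, cef, def

so the chain groups are C_0 ≅ Z^6, C_1 ≅ Z^15, C_2 ≅ Z^10.

∂_1: C_1 → C_0 sends each edge [p,q] (with p < q) to q − p. For instance
  ∂df = f − d.
The resulting 6×15 matrix has rank 5, and its Smith normal form has invariant factors (1,1,1,1,1).

The boundary map ∂_2: C_2 → C_1 acts by ∂[p,q,r] = [q,r] − [p,r] + [p,q]. For instance
  ∂ade = de − ae + ad,
  ∂def = ef − df + de.
The resulting 15×10 matrix has rank 10, and its Smith normal form has invariant factors (1,1,1,1,1,1,1,1,1,2).

Computing H_k = (kernel of ∂_k) / (image of ∂_{k+1}):

  H_0: rank C_0 − rank ∂_1 = 6 − 5 = 1, and the invariant factors of ∂_1 are all 1, so H_0 = Z.

(K is a triangulation of the real projective plane RP^2.)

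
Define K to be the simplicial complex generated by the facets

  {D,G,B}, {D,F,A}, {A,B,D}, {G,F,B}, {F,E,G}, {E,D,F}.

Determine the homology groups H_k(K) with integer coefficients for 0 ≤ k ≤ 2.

H_0 = Z,  H_1 = Z,  H_2 = 0.

Order the vertices as A < B < D < E < F < G. Listing each simplex with vertices in this order, K has dimension 2 with simplices:

  0-simplices (6): A, B, D, E, F, G
  1-simplices (12): AB, AD, AF, BD, BF, BG, DE, DF, DG, EF, EG, FG
  2-simplices (6): ABD, ADF, BDG, BFG, DEF, EFG

Hence C_0 ≅ Z^6, C_1 ≅ Z^12, C_2 ≅ Z^6.

The boundary map ∂_1: C_1 → C_0 is given by ∂[p,q] = [q] − [p].
The 6×12 boundary matrix has rank 5 and Smith normal form diag(1,1,1,1,1).

Boundary ∂_2: C_2 → C_1 acts by ∂[p,q,r] = [q,r] − [p,r] + [p,q]. For instance
  ∂BFG = FG − BG + BF,
  ∂EFG = FG − EG + EF.
The 12×6 boundary matrix has rank 6 and Smith normal form diag(1,1,1,1,1,1).

Now H_k = ker ∂_k / im ∂_{k+1}, so:

  H_0: rank C_0 − rank ∂_1 = 6 − 5 = 1, and the invariant factors of ∂_1 are all 1, so H_0 ≅ Z.
  H_1: rank ker ∂_1 − rank ∂_2 = (12 − 5) − 6 = 1, and the invariant factors of ∂_2 are all 1, so H_1 ≅ Z.
  H_2: rank ker ∂_2 − rank ∂_3 = (6 − 6) − 0 = 0, and there is no ∂_3, so H_2 ≅ 0.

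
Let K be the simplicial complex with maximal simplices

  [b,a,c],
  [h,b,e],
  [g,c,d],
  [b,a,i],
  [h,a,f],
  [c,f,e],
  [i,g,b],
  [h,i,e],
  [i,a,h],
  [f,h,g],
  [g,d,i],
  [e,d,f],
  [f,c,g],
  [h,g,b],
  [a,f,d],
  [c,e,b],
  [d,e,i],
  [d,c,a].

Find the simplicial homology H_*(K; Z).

H_0 = Z,  H_1 = Z ⊕ Z/2,  H_2 = 0.

Take the total order a < b < c < d < e < f < g < h < i on the vertex set. Then K (dimension 2) consists of the simplices:

  0-simplices (9): a, b, c, d, e, f, g, h, i
  1-simplices (27): ab, ac, ad, af, ah, ai, bc, be, bg, bh, bi, cd, ce, cf, cg, de, df, dg, di, ef, eh, ei, fg, fh, gh, gi, hi
  2-simplices (18): abc, abi, acd, adf, afh, ahi, bce, beh, bgh, bgi, cdg, cef, cfg, def, dei, dgi, ehi, fgh

Hence C_0 ≅ Z^9, C_1 ≅ Z^27, C_2 ≅ Z^18.

∂_1: C_1 → C_0 sends each edge [p,q] (with p < q) to q − p.
This gives a 9×27 integer matrix of rank 8; reducing to Smith normal form yields diagonal entries (1,1,1,1,1,1,1,1).

The boundary map ∂_2: C_2 → C_1 maps a triangle to the signed sum of its edges. For instance
  ∂abc = bc − ac + ab,
  ∂beh = eh − bh + be.
As a 27×18 matrix over Z this has rank 18, with invariant factors (1,1,1,1,1,1,1,1,1,1,1,1,1,1,1,1,1,2).

From H_k ≅ ker(∂_k) / im(∂_{k+1}) we obtain:

  H_0: rank C_0 − rank ∂_1 = 9 − 8 = 1, and the invariant factors of ∂_1 are all 1, so H_0 ≅ Z.
  H_1: rank ker ∂_1 − rank ∂_2 = (27 − 8) − 18 = 1, and ∂_2 has invariant factor 2 > 1, so H_1 ≅ Z ⊕ Z/2.
  H_2: rank ker ∂_2 − rank ∂_3 = (18 − 18) − 0 = 0, and there is no ∂_3, so H_2 ≅ 0.

(K is a triangulation of the Klein bottle.)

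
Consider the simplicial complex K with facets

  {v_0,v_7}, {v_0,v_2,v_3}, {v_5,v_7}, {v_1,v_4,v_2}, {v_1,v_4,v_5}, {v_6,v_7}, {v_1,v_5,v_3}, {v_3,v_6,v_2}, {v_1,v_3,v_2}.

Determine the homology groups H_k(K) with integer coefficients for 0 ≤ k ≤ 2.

H_0 ≅ Z,  H_1 ≅ Z^2,  H_2 = 0.

K has 8 vertices, 15 edges, 6 triangles.
rank ∂_0 = 0, rank ∂_1 = 7 ⇒ b_0 = 8 − 0 − 7 = 1; all invariant factors of ∂_1 are 1 so no torsion. So H_0 ≅ Z.
rank ∂_1 = 7, rank ∂_2 = 6 ⇒ b_1 = 15 − 7 − 6 = 2; all invariant factors of ∂_2 are 1 so no torsion. So H_1 ≅ Z^2.
rank ∂_2 = 6, rank ∂_3 = 0 ⇒ b_2 = 6 − 6 − 0 = 0. So H_2 ≅ 0.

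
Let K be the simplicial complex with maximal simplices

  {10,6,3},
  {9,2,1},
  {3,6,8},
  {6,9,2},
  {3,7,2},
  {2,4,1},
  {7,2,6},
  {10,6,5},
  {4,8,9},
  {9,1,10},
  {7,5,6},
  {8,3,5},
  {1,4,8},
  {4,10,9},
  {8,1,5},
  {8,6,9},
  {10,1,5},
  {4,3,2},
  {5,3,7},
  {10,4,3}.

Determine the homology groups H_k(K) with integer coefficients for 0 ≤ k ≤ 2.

Order the vertices as 1 < 2 < 3 < 4 < 5 < 6 < 7 < 8 < 9 < 10. Listing each simplex with vertices in this order, K has dimension 2 with simplices:

  0-simplices (10): [1], [2], [3], [4], [5], [6], [7], [8], [9], [10]
  1-simplices (30): (30 of them)
  2-simplices (20): (20 of them)

so the chain groups are C_0 ≅ Z^10, C_1 ≅ Z^30, C_2 ≅ Z^20.

The boundary map ∂_1: C_1 → C_0 is given by ∂[p,q] = [q] − [p].
This gives a 10×30 integer matrix of rank 9; reducing to Smith normal form yields diagonal entries (1,1,1,1,1,1,1,1,1).

Boundary ∂_2: C_2 → C_1 sends each 2-simplex [p,q,r] to [q,r] − [p,r] + [p,q]. For instance
  ∂[3,6,8] = [6,8] − [3,8] + [3,6],
  ∂[1,2,9] = [2,9] − [1,9] + [1,2].
The 30×20 boundary matrix has rank 20 and Smith normal form diag(1,1,1,1,1,1,1,1,1,1,1,1,1,1,1,1,1,1,1,2).

Reading off H_k = ker ∂_k / im ∂_{k+1}:

  H_0: rank C_0 − rank ∂_1 = 10 − 9 = 1, and the invariant factors of ∂_1 are all 1, so H_0 = Z.
  H_1: rank ker ∂_1 − rank ∂_2 = (30 − 9) − 20 = 1, and ∂_2 has invariant factor 2 > 1, so H_1 = Z ⊕ Z/2.
  H_2: rank ker ∂_2 − rank ∂_3 = (20 − 20) − 0 = 0, and there is no ∂_3, so H_2 = 0.

As a check, the Euler characteristic is 10 − 30 + 20 = 0, which agrees with 1 − 1 + 0 = 0.

H_0 ≅ Z,  H_1 ≅ Z ⊕ Z/2,  H_2 = 0.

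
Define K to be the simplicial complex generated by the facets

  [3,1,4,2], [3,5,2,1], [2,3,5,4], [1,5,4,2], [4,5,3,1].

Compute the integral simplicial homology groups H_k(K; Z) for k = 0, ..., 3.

H_0 = Z,  H_1 = 0,  H_2 = 0,  H_3 = Z.

K has 5 vertices, 10 edges, 10 triangles, 5 3-simplices.
rank ∂_0 = 0, rank ∂_1 = 4 ⇒ b_0 = 5 − 0 − 4 = 1; all invariant factors of ∂_1 are 1 so no torsion. So H_0 = Z.
rank ∂_1 = 4, rank ∂_2 = 6 ⇒ b_1 = 10 − 4 − 6 = 0; all invariant factors of ∂_2 are 1 so no torsion. So H_1 = 0.
rank ∂_2 = 6, rank ∂_3 = 4 ⇒ b_2 = 10 − 6 − 4 = 0; all invariant factors of ∂_3 are 1 so no torsion. So H_2 = 0.
rank ∂_3 = 4, rank ∂_4 = 0 ⇒ b_3 = 5 − 4 − 0 = 1. So H_3 = Z.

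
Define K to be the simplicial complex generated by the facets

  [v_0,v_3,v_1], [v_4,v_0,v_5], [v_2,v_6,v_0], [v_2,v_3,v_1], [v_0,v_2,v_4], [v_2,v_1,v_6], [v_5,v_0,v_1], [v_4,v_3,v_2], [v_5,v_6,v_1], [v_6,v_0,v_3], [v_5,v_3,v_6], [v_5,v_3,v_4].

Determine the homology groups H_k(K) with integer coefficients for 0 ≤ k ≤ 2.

We work with the vertex ordering v_0 < v_1 < v_2 < v_3 < v_4 < v_5 < v_6. The simplices of K, each written with vertices in increasing order, are:

  0-simplices (7): [v_0], [v_1], [v_2], [v_3], [v_4], [v_5], [v_6]
  1-simplices (18): (18 of them)
  2-simplices (12): (12 of them)

giving chain groups C_0 ≅ Z^7, C_1 ≅ Z^18, C_2 ≅ Z^12.

Boundary ∂_1: C_1 → C_0 maps an edge to its endpoints' difference, ∂[p,q] = q − p. For instance
  ∂[v_3,v_4] = [v_4] − [v_3].
The 7×18 boundary matrix has rank 6 and Smith normal form diag(1,1,1,1,1,1).

The boundary map ∂_2: C_2 → C_1 sends each 2-simplex [p,q,r] to [q,r] − [p,r] + [p,q]. For instance
  ∂[v_0,v_2,v_6] = [v_2,v_6] − [v_0,v_6] + [v_0,v_2],
  ∂[v_0,v_1,v_5] = [v_1,v_5] − [v_0,v_5] + [v_0,v_1].
The resulting 18×12 matrix has rank 12, and its Smith normal form has invariant factors (1,1,1,1,1,1,1,1,1,1,1,2).

Computing H_k = (kernel of ∂_k) / (image of ∂_{k+1}):

  H_0: rank C_0 − rank ∂_1 = 7 − 6 = 1, and the invariant factors of ∂_1 are all 1, so H_0 ≅ Z.
  H_1: rank ker ∂_1 − rank ∂_2 = (18 − 6) − 12 = 0, and ∂_2 has invariant factor 2 > 1, so H_1 ≅ Z/2.
  H_2: rank ker ∂_2 − rank ∂_3 = (12 − 12) − 0 = 0, and there is no ∂_3, so H_2 ≅ 0.

H_0 ≅ Z,  H_1 ≅ Z/2,  H_2 = 0.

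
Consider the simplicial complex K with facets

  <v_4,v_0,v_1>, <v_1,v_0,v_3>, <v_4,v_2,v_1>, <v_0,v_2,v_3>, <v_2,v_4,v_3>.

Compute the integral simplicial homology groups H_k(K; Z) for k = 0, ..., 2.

H_0 ≅ Z,  H_1 ≅ Z,  H_2 = 0.

Fix the vertex order v_0 < v_1 < v_2 < v_3 < v_4 and write every simplex with vertices in increasing order. Then dim K = 2 and the simplices of K are:

  0-simplices (5): [v_0], [v_1], [v_2], [v_3], [v_4]
  1-simplices (10): [v_0,v_1], [v_0,v_2], [v_0,v_3], [v_0,v_4], [v_1,v_2], [v_1,v_3], [v_1,v_4], [v_2,v_3], [v_2,v_4], [v_3,v_4]
  2-simplices (5): [v_0,v_1,v_3], [v_0,v_1,v_4], [v_0,v_2,v_3], [v_1,v_2,v_4], [v_2,v_3,v_4]

giving chain groups C_0 ≅ Z^5, C_1 ≅ Z^10, C_2 ≅ Z^5.

The boundary map ∂_1: C_1 → C_0 is given by ∂[p,q] = [q] − [p]. For instance
  ∂[v_0,v_3] = [v_3] − [v_0].
This gives a 5×10 integer matrix of rank 4; reducing to Smith normal form yields diagonal entries (1,1,1,1).

∂_2: C_2 → C_1 sends each 2-simplex [p,q,r] to [q,r] − [p,r] + [p,q]. For instance
  ∂[v_1,v_2,v_4] = [v_2,v_4] − [v_1,v_4] + [v_1,v_2],
  ∂[v_0,v_2,v_3] = [v_2,v_3] − [v_0,v_3] + [v_0,v_2].
The resulting 10×5 matrix has rank 5, and its Smith normal form has invariant factors (1,1,1,1,1).

Now H_k = ker ∂_k / im ∂_{k+1}, so:

  H_0: rank C_0 − rank ∂_1 = 5 − 4 = 1, and the invariant factors of ∂_1 are all 1, so H_0 ≅ Z.
  H_1: rank ker ∂_1 − rank ∂_2 = (10 − 4) − 5 = 1, and the invariant factors of ∂_2 are all 1, so H_1 ≅ Z.
  H_2: rank ker ∂_2 − rank ∂_3 = (5 − 5) − 0 = 0, and there is no ∂_3, so H_2 ≅ 0.

As a check, the Euler characteristic is 5 − 10 + 5 = 0, which agrees with 1 − 1 + 0 = 0.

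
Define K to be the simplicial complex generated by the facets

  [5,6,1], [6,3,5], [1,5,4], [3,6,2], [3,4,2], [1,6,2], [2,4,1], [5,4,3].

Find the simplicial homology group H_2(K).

H_2 = Z.

Order the vertices as 1 < 2 < 3 < 4 < 5 < 6. Listing each simplex with vertices in this order, K has dimension 2 with simplices:

  0-simplices (6): [1], [2], [3], [4], [5], [6]
  1-simplices (12): [1,2], [1,4], [1,5], [1,6], [2,3], [2,4], [2,6], [3,4], [3,5], [3,6], [4,5], [5,6]
  2-simplices (8): [1,2,4], [1,2,6], [1,4,5], [1,5,6], [2,3,4], [2,3,6], [3,4,5], [3,5,6]

Hence C_0 ≅ Z^6, C_1 ≅ Z^12, C_2 ≅ Z^8.

The boundary map ∂_1: C_1 → C_0 is given by ∂[p,q] = [q] − [p]. For instance
  ∂[5,6] = [6] − [5].
The resulting 6×12 matrix has rank 5, and its Smith normal form has invariant factors (1,1,1,1,1).

The boundary map ∂_2: C_2 → C_1 sends each 2-simplex [p,q,r] to [q,r] − [p,r] + [p,q]. For instance
  ∂[1,4,5] = [4,5] − [1,5] + [1,4],
  ∂[1,5,6] = [5,6] − [1,6] + [1,5].
The resulting 12×8 matrix has rank 7, and its Smith normal form has invariant factors (1,1,1,1,1,1,1).

Reading off H_k = ker ∂_k / im ∂_{k+1}:

  H_2: rank ker ∂_2 − rank ∂_3 = (8 − 7) − 0 = 1, and there is no ∂_3, so H_2 ≅ Z.

(K is a triangulation of the 2-sphere S^2.)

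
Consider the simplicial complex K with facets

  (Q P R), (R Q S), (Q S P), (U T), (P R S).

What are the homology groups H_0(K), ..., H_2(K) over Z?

H_0 = Z^2,  H_1 = 0,  H_2 = Z.

Fix the vertex order P < Q < R < S < T < U and write every simplex with vertices in increasing order. Then dim K = 2 and the simplices of K are:

  0-simplices (6): P, Q, R, S, T, U
  1-simplices (7): PQ, PR, PS, QR, QS, RS, TU
  2-simplices (4): PQR, PQS, PRS, QRS

giving chain groups C_0 ≅ Z^6, C_1 ≅ Z^7, C_2 ≅ Z^4.

Boundary ∂_1: C_1 → C_0 is given by ∂[p,q] = [q] − [p].
This gives a 6×7 integer matrix of rank 4; reducing to Smith normal form yields diagonal entries (1,1,1,1).

Boundary ∂_2: C_2 → C_1 sends each 2-simplex [p,q,r] to [q,r] − [p,r] + [p,q]. For instance
  ∂PQR = QR − PR + PQ,
  ∂PQS = QS − PS + PQ.
This gives a 7×4 integer matrix of rank 3; reducing to Smith normal form yields diagonal entries (1,1,1).

Computing H_k = (kernel of ∂_k) / (image of ∂_{k+1}):

  H_0: rank C_0 − rank ∂_1 = 6 − 4 = 2, and the invariant factors of ∂_1 are all 1, so H_0 = Z^2.
  H_1: rank ker ∂_1 − rank ∂_2 = (7 − 4) − 3 = 0, and the invariant factors of ∂_2 are all 1, so H_1 = 0.
  H_2: rank ker ∂_2 − rank ∂_3 = (4 − 3) − 0 = 1, and there is no ∂_3, so H_2 = Z.

As a check, the Euler characteristic is 6 − 7 + 4 = 3, which agrees with 2 − 0 + 1 = 3.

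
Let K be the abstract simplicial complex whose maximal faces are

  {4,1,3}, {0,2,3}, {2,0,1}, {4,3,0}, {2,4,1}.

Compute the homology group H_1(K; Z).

H_1 = Z.

Take the total order 0 < 1 < 2 < 3 < 4 on the vertex set. Then K (dimension 2) consists of the simplices:

  0-simplices (5): [0], [1], [2], [3], [4]
  1-simplices (10): [0,1], [0,2], [0,3], [0,4], [1,2], [1,3], [1,4], [2,3], [2,4], [3,4]
  2-simplices (5): [0,1,2], [0,2,3], [0,3,4], [1,2,4], [1,3,4]

so the chain groups are C_0 ≅ Z^5, C_1 ≅ Z^10, C_2 ≅ Z^5.

∂_1: C_1 → C_0 maps an edge to its endpoints' difference, ∂[p,q] = q − p. For instance
  ∂[0,3] = [3] − [0].
As a 5×10 matrix over Z this has rank 4, with invariant factors (1,1,1,1).

∂_2: C_2 → C_1 sends each 2-simplex [p,q,r] to [q,r] − [p,r] + [p,q]. For instance
  ∂[0,3,4] = [3,4] − [0,4] + [0,3],
  ∂[0,2,3] = [2,3] − [0,3] + [0,2].
This gives a 10×5 integer matrix of rank 5; reducing to Smith normal form yields diagonal entries (1,1,1,1,1).

Reading off H_k = ker ∂_k / im ∂_{k+1}:

  H_1: rank ker ∂_1 − rank ∂_2 = (10 − 4) − 5 = 1, and the invariant factors of ∂_2 are all 1, so H_1 ≅ Z.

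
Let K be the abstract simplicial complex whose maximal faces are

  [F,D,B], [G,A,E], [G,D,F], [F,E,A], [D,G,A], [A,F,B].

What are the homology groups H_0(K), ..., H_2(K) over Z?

Take the total order A < B < D < E < F < G on the vertex set. Then K (dimension 2) consists of the simplices:

  0-simplices (6): A, B, D, E, F, G
  1-simplices (12): AB, AD, AE, AF, AG, BD, BF, DF, DG, EF, EG, FG
  2-simplices (6): ABF, ADG, AEF, AEG, BDF, DFG

Hence C_0 ≅ Z^6, C_1 ≅ Z^12, C_2 ≅ Z^6.

The boundary map ∂_1: C_1 → C_0 maps an edge to its endpoints' difference, ∂[p,q] = q − p. For instance
  ∂EF = F − E.
The 6×12 boundary matrix has rank 5 and Smith normal form diag(1,1,1,1,1).

The boundary map ∂_2: C_2 → C_1 maps a triangle to the signed sum of its edges. For instance
  ∂DFG = FG − DG + DF,
  ∂AEF = EF − AF + AE.
The resulting 12×6 matrix has rank 6, and its Smith normal form has invariant factors (1,1,1,1,1,1).

Computing H_k = (kernel of ∂_k) / (image of ∂_{k+1}):

  H_0: rank C_0 − rank ∂_1 = 6 − 5 = 1, and the invariant factors of ∂_1 are all 1, so H_0 ≅ Z.
  H_1: rank ker ∂_1 − rank ∂_2 = (12 − 5) − 6 = 1, and the invariant factors of ∂_2 are all 1, so H_1 ≅ Z.
  H_2: rank ker ∂_2 − rank ∂_3 = (6 − 6) − 0 = 0, and there is no ∂_3, so H_2 ≅ 0.

(K is a triangulation of the cylinder S^1 x I.)

H_0 ≅ Z,  H_1 ≅ Z,  H_2 = 0.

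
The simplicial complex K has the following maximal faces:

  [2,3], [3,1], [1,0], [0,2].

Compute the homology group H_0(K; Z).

K has 4 vertices, 4 edges.
rank ∂_0 = 0, rank ∂_1 = 3 ⇒ b_0 = 4 − 0 − 3 = 1; all invariant factors of ∂_1 are 1 so no torsion. So H_0 ≅ Z.

H_0 ≅ Z.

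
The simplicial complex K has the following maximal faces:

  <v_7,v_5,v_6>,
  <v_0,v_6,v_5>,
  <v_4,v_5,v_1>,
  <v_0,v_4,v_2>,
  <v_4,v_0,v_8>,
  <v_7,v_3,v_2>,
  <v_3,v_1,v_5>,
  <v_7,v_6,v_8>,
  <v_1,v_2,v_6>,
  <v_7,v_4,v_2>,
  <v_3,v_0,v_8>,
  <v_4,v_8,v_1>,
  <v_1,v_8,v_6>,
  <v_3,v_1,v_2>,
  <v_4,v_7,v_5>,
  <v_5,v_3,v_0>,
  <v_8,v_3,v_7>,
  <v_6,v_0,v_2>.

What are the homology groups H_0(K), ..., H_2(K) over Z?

H_0 ≅ Z,  H_1 ≅ Z^2,  H_2 ≅ Z.

Take the total order v_0 < v_1 < v_2 < v_3 < v_4 < v_5 < v_6 < v_7 < v_8 on the vertex set. Then K (dimension 2) consists of the simplices:

  0-simplices (9): [v_0], [v_1], [v_2], [v_3], [v_4], [v_5], [v_6], [v_7], [v_8]
  1-simplices (27): (27 of them)
  2-simplices (18): (18 of them)

Hence C_0 ≅ Z^9, C_1 ≅ Z^27, C_2 ≅ Z^18.

The boundary map ∂_1: C_1 → C_0 sends each edge [p,q] (with p < q) to q − p. For instance
  ∂[v_6,v_7] = [v_7] − [v_6].
The resulting 9×27 matrix has rank 8, and its Smith normal form has invariant factors (1,1,1,1,1,1,1,1).

The boundary map ∂_2: C_2 → C_1 maps a triangle to the signed sum of its edges. For instance
  ∂[v_0,v_2,v_4] = [v_2,v_4] − [v_0,v_4] + [v_0,v_2],
  ∂[v_1,v_2,v_6] = [v_2,v_6] − [v_1,v_6] + [v_1,v_2].
As a 27×18 matrix over Z this has rank 17, with invariant factors (1,1,1,1,1,1,1,1,1,1,1,1,1,1,1,1,1).

From H_k ≅ ker(∂_k) / im(∂_{k+1}) we obtain:

  H_0: rank C_0 − rank ∂_1 = 9 − 8 = 1, and the invariant factors of ∂_1 are all 1, so H_0 ≅ Z.
  H_1: rank ker ∂_1 − rank ∂_2 = (27 − 8) − 17 = 2, and the invariant factors of ∂_2 are all 1, so H_1 ≅ Z^2.
  H_2: rank ker ∂_2 − rank ∂_3 = (18 − 17) − 0 = 1, and there is no ∂_3, so H_2 ≅ Z.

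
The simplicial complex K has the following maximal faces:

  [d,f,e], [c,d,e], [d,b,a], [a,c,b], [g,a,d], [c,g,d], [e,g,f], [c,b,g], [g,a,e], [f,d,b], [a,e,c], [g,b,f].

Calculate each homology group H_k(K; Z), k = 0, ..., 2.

H_0 ≅ Z,  H_1 ≅ Z/2,  H_2 = 0.

Order the vertices as a < b < c < d < e < f < g. Listing each simplex with vertices in this order, K has dimension 2 with simplices:

  0-simplices (7): a, b, c, d, e, f, g
  1-simplices (18): ab, ac, ad, ae, ag, bc, bd, bf, bg, cd, ce, cg, de, df, dg, ef, eg, fg
  2-simplices (12): abc, abd, ace, adg, aeg, bcg, bdf, bfg, cde, cdg, def, efg

Hence C_0 ≅ Z^7, C_1 ≅ Z^18, C_2 ≅ Z^12.

The boundary map ∂_1: C_1 → C_0 sends each edge [p,q] (with p < q) to q − p.
As a 7×18 matrix over Z this has rank 6, with invariant factors (1,1,1,1,1,1).

The boundary map ∂_2: C_2 → C_1 acts by ∂[p,q,r] = [q,r] − [p,r] + [p,q]. For instance
  ∂ace = ce − ae + ac,
  ∂bcg = cg − bg + bc.
As a 18×12 matrix over Z this has rank 12, with invariant factors (1,1,1,1,1,1,1,1,1,1,1,2).

Computing H_k = (kernel of ∂_k) / (image of ∂_{k+1}):

  H_0: rank C_0 − rank ∂_1 = 7 − 6 = 1, and the invariant factors of ∂_1 are all 1, so H_0 ≅ Z.
  H_1: rank ker ∂_1 − rank ∂_2 = (18 − 6) − 12 = 0, and ∂_2 has invariant factor 2 > 1, so H_1 ≅ Z/2.
  H_2: rank ker ∂_2 − rank ∂_3 = (12 − 12) − 0 = 0, and there is no ∂_3, so H_2 ≅ 0.

As a check, the Euler characteristic is 7 − 18 + 12 = 1, which agrees with 1 − 0 + 0 = 1.
(K is a triangulation of the real projective plane RP^2.)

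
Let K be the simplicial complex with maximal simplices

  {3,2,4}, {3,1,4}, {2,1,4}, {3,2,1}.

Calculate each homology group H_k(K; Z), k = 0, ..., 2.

H_0 ≅ Z,  H_1 = 0,  H_2 ≅ Z.

K has 4 vertices, 6 edges, 4 triangles.
rank ∂_0 = 0, rank ∂_1 = 3 ⇒ b_0 = 4 − 0 − 3 = 1; all invariant factors of ∂_1 are 1 so no torsion. So H_0 = Z.
rank ∂_1 = 3, rank ∂_2 = 3 ⇒ b_1 = 6 − 3 − 3 = 0; all invariant factors of ∂_2 are 1 so no torsion. So H_1 = 0.
rank ∂_2 = 3, rank ∂_3 = 0 ⇒ b_2 = 4 − 3 − 0 = 1. So H_2 = Z.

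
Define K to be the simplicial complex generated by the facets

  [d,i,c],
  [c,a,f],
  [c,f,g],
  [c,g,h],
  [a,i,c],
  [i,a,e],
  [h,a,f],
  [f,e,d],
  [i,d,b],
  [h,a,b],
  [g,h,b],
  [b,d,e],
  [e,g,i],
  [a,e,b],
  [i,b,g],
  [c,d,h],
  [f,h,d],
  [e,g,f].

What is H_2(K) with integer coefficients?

H_2 ≅ 0.

Order the vertices as a < b < c < d < e < f < g < h < i. Listing each simplex with vertices in this order, K has dimension 2 with simplices:

  0-simplices (9): a, b, c, d, e, f, g, h, i
  1-simplices (27): ab, ac, ae, af, ah, ai, bd, be, bg, bh, bi, cd, cf, cg, ch, ci, de, df, dh, di, ef, eg, ei, fg, fh, gh, gi
  2-simplices (18): abe, abh, acf, aci, aei, afh, bde, bdi, bgh, bgi, cdh, cdi, cfg, cgh, def, dfh, efg, egi

Hence C_0 ≅ Z^9, C_1 ≅ Z^27, C_2 ≅ Z^18.

The boundary map ∂_1: C_1 → C_0 sends each edge [p,q] (with p < q) to q − p. For instance
  ∂bd = d − b.
As a 9×27 matrix over Z this has rank 8, with invariant factors (1,1,1,1,1,1,1,1).

Boundary ∂_2: C_2 → C_1 acts by ∂[p,q,r] = [q,r] − [p,r] + [p,q]. For instance
  ∂bdi = di − bi + bd,
  ∂dfh = fh − dh + df.
The 27×18 boundary matrix has rank 18 and Smith normal form diag(1,1,1,1,1,1,1,1,1,1,1,1,1,1,1,1,1,2).

Reading off H_k = ker ∂_k / im ∂_{k+1}:

  H_2: rank ker ∂_2 − rank ∂_3 = (18 − 18) − 0 = 0, and there is no ∂_3, so H_2 = 0.

(K is a triangulation of the Klein bottle.)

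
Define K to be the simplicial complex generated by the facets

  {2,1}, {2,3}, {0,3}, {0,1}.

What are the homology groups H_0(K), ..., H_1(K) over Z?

H_0 = Z,  H_1 = Z.

K has 4 vertices, 4 edges.
rank ∂_0 = 0, rank ∂_1 = 3 ⇒ b_0 = 4 − 0 − 3 = 1; all invariant factors of ∂_1 are 1 so no torsion. So H_0 = Z.
rank ∂_1 = 3, rank ∂_2 = 0 ⇒ b_1 = 4 − 3 − 0 = 1. So H_1 = Z.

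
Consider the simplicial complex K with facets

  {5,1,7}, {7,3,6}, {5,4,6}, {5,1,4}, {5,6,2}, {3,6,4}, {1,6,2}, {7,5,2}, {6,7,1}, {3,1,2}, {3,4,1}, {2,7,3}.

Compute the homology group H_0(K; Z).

H_0 = Z.

We work with the vertex ordering 1 < 2 < 3 < 4 < 5 < 6 < 7. The simplices of K, each written with vertices in increasing order, are:

  0-simplices (7): [1], [2], [3], [4], [5], [6], [7]
  1-simplices (18): [1,2], [1,3], [1,4], [1,5], [1,6], [1,7], [2,3], [2,5], [2,6], [2,7], [3,4], [3,6], [3,7], [4,5], [4,6], [5,6], [5,7], [6,7]
  2-simplices (12): [1,2,3], [1,2,6], [1,3,4], [1,4,5], [1,5,7], [1,6,7], [2,3,7], [2,5,6], [2,5,7], [3,4,6], [3,6,7], [4,5,6]

Hence C_0 ≅ Z^7, C_1 ≅ Z^18, C_2 ≅ Z^12.

∂_1: C_1 → C_0 sends each edge [p,q] (with p < q) to q − p. For instance
  ∂[2,5] = [5] − [2].
As a 7×18 matrix over Z this has rank 6, with invariant factors (1,1,1,1,1,1).

The boundary map ∂_2: C_2 → C_1 maps a triangle to the signed sum of its edges. For instance
  ∂[2,5,7] = [5,7] − [2,7] + [2,5],
  ∂[1,6,7] = [6,7] − [1,7] + [1,6].
The resulting 18×12 matrix has rank 12, and its Smith normal form has invariant factors (1,1,1,1,1,1,1,1,1,1,1,2).

Computing H_k = (kernel of ∂_k) / (image of ∂_{k+1}):

  H_0: rank C_0 − rank ∂_1 = 7 − 6 = 1, and the invariant factors of ∂_1 are all 1, so H_0 ≅ Z.

(K is a triangulation of the real projective plane RP^2.)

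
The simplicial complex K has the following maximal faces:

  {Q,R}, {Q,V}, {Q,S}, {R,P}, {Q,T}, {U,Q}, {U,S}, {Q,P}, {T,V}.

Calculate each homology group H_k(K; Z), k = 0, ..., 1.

H_0 ≅ Z,  H_1 ≅ Z^3.

K has 7 vertices, 9 edges.
rank ∂_0 = 0, rank ∂_1 = 6 ⇒ b_0 = 7 − 0 − 6 = 1; all invariant factors of ∂_1 are 1 so no torsion. So H_0 ≅ Z.
rank ∂_1 = 6, rank ∂_2 = 0 ⇒ b_1 = 9 − 6 − 0 = 3. So H_1 ≅ Z^3.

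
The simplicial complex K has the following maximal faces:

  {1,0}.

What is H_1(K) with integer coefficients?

We work with the vertex ordering 0 < 1. The simplices of K, each written with vertices in increasing order, are:

  0-simplices (2): [0], [1]
  1-simplices (1): [0,1]

so the chain groups are C_0 ≅ Z^2, C_1 ≅ Z^1.

Boundary ∂_1: C_1 → C_0 maps an edge to its endpoints' difference, ∂[p,q] = q − p. For instance
  ∂[0,1] = [1] − [0].
As a 2×1 matrix over Z this has rank 1, with invariant factors (1).

Reading off H_k = ker ∂_k / im ∂_{k+1}:

  H_1: rank ker ∂_1 − rank ∂_2 = (1 − 1) − 0 = 0, and there is no ∂_2, so H_1 ≅ 0.

H_1 ≅ 0.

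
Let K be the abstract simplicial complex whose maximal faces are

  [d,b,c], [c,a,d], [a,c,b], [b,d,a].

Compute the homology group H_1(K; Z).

Fix the vertex order a < b < c < d and write every simplex with vertices in increasing order. Then dim K = 2 and the simplices of K are:

  0-simplices (4): a, b, c, d
  1-simplices (6): ab, ac, ad, bc, bd, cd
  2-simplices (4): abc, abd, acd, bcd

Hence C_0 ≅ Z^4, C_1 ≅ Z^6, C_2 ≅ Z^4.

The boundary map ∂_1: C_1 → C_0 is given by ∂[p,q] = [q] − [p].
This gives a 4×6 integer matrix of rank 3; reducing to Smith normal form yields diagonal entries (1,1,1).

∂_2: C_2 → C_1 maps a triangle to the signed sum of its edges. For instance
  ∂bcd = cd − bd + bc,
  ∂abc = bc − ac + ab.
The 6×4 boundary matrix has rank 3 and Smith normal form diag(1,1,1).

Reading off H_k = ker ∂_k / im ∂_{k+1}:

  H_1: rank ker ∂_1 − rank ∂_2 = (6 − 3) − 3 = 0, and the invariant factors of ∂_2 are all 1, so H_1 ≅ 0.

(K is a triangulation of the 2-sphere S^2.)

H_1 = 0.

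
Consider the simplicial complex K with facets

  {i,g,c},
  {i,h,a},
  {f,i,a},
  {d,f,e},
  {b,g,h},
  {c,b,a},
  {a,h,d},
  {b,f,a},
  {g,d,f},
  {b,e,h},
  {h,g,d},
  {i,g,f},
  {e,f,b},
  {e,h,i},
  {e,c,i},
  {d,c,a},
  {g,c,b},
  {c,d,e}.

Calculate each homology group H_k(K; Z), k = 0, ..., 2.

Fix the vertex order a < b < c < d < e < f < g < h < i and write every simplex with vertices in increasing order. Then dim K = 2 and the simplices of K are:

  0-simplices (9): a, b, c, d, e, f, g, h, i
  1-simplices (27): ab, ac, ad, af, ah, ai, bc, be, bf, bg, bh, cd, ce, cg, ci, de, df, dg, dh, ef, eh, ei, fg, fi, gh, gi, hi
  2-simplices (18): abc, abf, acd, adh, afi, ahi, bcg, bef, beh, bgh, cde, cei, cgi, def, dfg, dgh, ehi, fgi

Hence C_0 ≅ Z^9, C_1 ≅ Z^27, C_2 ≅ Z^18.

∂_1: C_1 → C_0 is given by ∂[p,q] = [q] − [p].
The 9×27 boundary matrix has rank 8 and Smith normal form diag(1,1,1,1,1,1,1,1).

The boundary map ∂_2: C_2 → C_1 sends each 2-simplex [p,q,r] to [q,r] − [p,r] + [p,q]. For instance
  ∂abf = bf − af + ab,
  ∂cde = de − ce + cd.
As a 27×18 matrix over Z this has rank 17, with invariant factors (1,1,1,1,1,1,1,1,1,1,1,1,1,1,1,1,1).

Now H_k = ker ∂_k / im ∂_{k+1}, so:

  H_0: rank C_0 − rank ∂_1 = 9 − 8 = 1, and the invariant factors of ∂_1 are all 1, so H_0 = Z.
  H_1: rank ker ∂_1 − rank ∂_2 = (27 − 8) − 17 = 2, and the invariant factors of ∂_2 are all 1, so H_1 = Z^2.
  H_2: rank ker ∂_2 − rank ∂_3 = (18 − 17) − 0 = 1, and there is no ∂_3, so H_2 = Z.

H_0 ≅ Z,  H_1 ≅ Z^2,  H_2 ≅ Z.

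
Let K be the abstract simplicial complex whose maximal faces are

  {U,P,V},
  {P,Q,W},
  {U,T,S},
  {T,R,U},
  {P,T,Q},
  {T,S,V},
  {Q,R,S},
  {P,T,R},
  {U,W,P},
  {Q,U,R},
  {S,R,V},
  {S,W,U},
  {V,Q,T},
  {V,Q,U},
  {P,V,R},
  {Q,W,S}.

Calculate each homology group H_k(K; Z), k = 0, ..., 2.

H_0 = Z,  H_1 = Z^2,  H_2 = Z.

K has 8 vertices, 24 edges, 16 triangles.
rank ∂_0 = 0, rank ∂_1 = 7 ⇒ b_0 = 8 − 0 − 7 = 1; all invariant factors of ∂_1 are 1 so no torsion. So H_0 ≅ Z.
rank ∂_1 = 7, rank ∂_2 = 15 ⇒ b_1 = 24 − 7 − 15 = 2; all invariant factors of ∂_2 are 1 so no torsion. So H_1 ≅ Z^2.
rank ∂_2 = 15, rank ∂_3 = 0 ⇒ b_2 = 16 − 15 − 0 = 1. So H_2 ≅ Z.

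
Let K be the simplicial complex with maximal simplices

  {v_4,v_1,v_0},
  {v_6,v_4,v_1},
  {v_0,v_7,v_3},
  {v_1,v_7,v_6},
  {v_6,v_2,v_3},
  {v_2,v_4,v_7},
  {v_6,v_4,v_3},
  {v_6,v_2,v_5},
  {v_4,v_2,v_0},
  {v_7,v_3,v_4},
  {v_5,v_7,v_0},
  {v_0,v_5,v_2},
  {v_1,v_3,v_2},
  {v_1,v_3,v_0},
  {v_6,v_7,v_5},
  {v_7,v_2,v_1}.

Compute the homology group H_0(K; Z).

H_0 ≅ Z.

Fix the vertex order v_0 < v_1 < v_2 < v_3 < v_4 < v_5 < v_6 < v_7 and write every simplex with vertices in increasing order. Then dim K = 2 and the simplices of K are:

  0-simplices (8): [v_0], [v_1], [v_2], [v_3], [v_4], [v_5], [v_6], [v_7]
  1-simplices (24): (24 of them)
  2-simplices (16): (16 of them)

giving chain groups C_0 ≅ Z^8, C_1 ≅ Z^24, C_2 ≅ Z^16.

Boundary ∂_1: C_1 → C_0 sends each edge [p,q] (with p < q) to q − p. For instance
  ∂[v_0,v_2] = [v_2] − [v_0].
This gives a 8×24 integer matrix of rank 7; reducing to Smith normal form yields diagonal entries (1,1,1,1,1,1,1).

Boundary ∂_2: C_2 → C_1 acts by ∂[p,q,r] = [q,r] − [p,r] + [p,q]. For instance
  ∂[v_0,v_5,v_7] = [v_5,v_7] − [v_0,v_7] + [v_0,v_5],
  ∂[v_0,v_1,v_3] = [v_1,v_3] − [v_0,v_3] + [v_0,v_1].
As a 24×16 matrix over Z this has rank 15, with invariant factors (1,1,1,1,1,1,1,1,1,1,1,1,1,1,1).

Now H_k = ker ∂_k / im ∂_{k+1}, so:

  H_0: rank C_0 − rank ∂_1 = 8 − 7 = 1, and the invariant factors of ∂_1 are all 1, so H_0 ≅ Z.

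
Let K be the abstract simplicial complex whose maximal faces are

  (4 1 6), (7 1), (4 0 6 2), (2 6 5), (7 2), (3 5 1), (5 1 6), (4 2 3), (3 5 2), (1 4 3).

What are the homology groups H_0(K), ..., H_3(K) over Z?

Take the total order 0 < 1 < 2 < 3 < 4 < 5 < 6 < 7 on the vertex set. Then K (dimension 3) consists of the simplices:

  0-simplices (8): [0], [1], [2], [3], [4], [5], [6], [7]
  1-simplices (17): [0,2], [0,4], [0,6], [1,3], [1,4], [1,5], [1,6], [1,7], [2,3], [2,4], [2,5], [2,6], [2,7], [3,4], [3,5], [4,6], [5,6]
  2-simplices (11): [0,2,4], [0,2,6], [0,4,6], [1,3,4], [1,3,5], [1,4,6], [1,5,6], [2,3,4], [2,3,5], [2,4,6], [2,5,6]
  3-simplices (1): [0,2,4,6]

so the chain groups are C_0 ≅ Z^8, C_1 ≅ Z^17, C_2 ≅ Z^11, C_3 ≅ Z^1.

Boundary ∂_1: C_1 → C_0 sends each edge [p,q] (with p < q) to q − p.
The resulting 8×17 matrix has rank 7, and its Smith normal form has invariant factors (1,1,1,1,1,1,1).

∂_2: C_2 → C_1 acts by ∂[p,q,r] = [q,r] − [p,r] + [p,q]. For instance
  ∂[2,5,6] = [5,6] − [2,6] + [2,5],
  ∂[0,2,4] = [2,4] − [0,4] + [0,2].
The resulting 17×11 matrix has rank 9, and its Smith normal form has invariant factors (1,1,1,1,1,1,1,1,1).

∂_3: C_3 → C_2 sends each 3-simplex σ to the alternating sum Σ_i (−1)^i (σ with its i-th vertex removed). For instance
  ∂[0,2,4,6] = [2,4,6] − [0,4,6] + [0,2,6] − [0,2,4].
As a 11×1 matrix over Z this has rank 1, with invariant factors (1).

Reading off H_k = ker ∂_k / im ∂_{k+1}:

  H_0: rank C_0 − rank ∂_1 = 8 − 7 = 1, and the invariant factors of ∂_1 are all 1, so H_0 ≅ Z.
  H_1: rank ker ∂_1 − rank ∂_2 = (17 − 7) − 9 = 1, and the invariant factors of ∂_2 are all 1, so H_1 ≅ Z.
  H_2: rank ker ∂_2 − rank ∂_3 = (11 − 9) − 1 = 1, and the invariant factors of ∂_3 are all 1, so H_2 ≅ Z.
  H_3: rank ker ∂_3 − rank ∂_4 = (1 − 1) − 0 = 0, and there is no ∂_4, so H_3 ≅ 0.

As a check, the Euler characteristic is 8 − 17 + 11 − 1 = 1, which agrees with 1 − 1 + 1 − 0 = 1.

H_0 = Z,  H_1 = Z,  H_2 = Z,  H_3 = 0.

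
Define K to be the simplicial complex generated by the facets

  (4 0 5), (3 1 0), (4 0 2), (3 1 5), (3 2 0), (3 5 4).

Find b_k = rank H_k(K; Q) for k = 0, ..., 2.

b_0 = 1, b_1 = 1, b_2 = 0.

Take the total order 0 < 1 < 2 < 3 < 4 < 5 on the vertex set. Then K (dimension 2) consists of the simplices:

  0-simplices (6): [0], [1], [2], [3], [4], [5]
  1-simplices (12): [0,1], [0,2], [0,3], [0,4], [0,5], [1,3], [1,5], [2,3], [2,4], [3,4], [3,5], [4,5]
  2-simplices (6): [0,1,3], [0,2,3], [0,2,4], [0,4,5], [1,3,5], [3,4,5]

so the chain groups are C_0 ≅ Z^6, C_1 ≅ Z^12, C_2 ≅ Z^6.

∂_1: C_1 → C_0 maps an edge to its endpoints' difference, ∂[p,q] = q − p.
The 6×12 boundary matrix has rank 5 and Smith normal form diag(1,1,1,1,1).

Boundary ∂_2: C_2 → C_1 sends each 2-simplex [p,q,r] to [q,r] − [p,r] + [p,q]. For instance
  ∂[0,4,5] = [4,5] − [0,5] + [0,4],
  ∂[1,3,5] = [3,5] − [1,5] + [1,3].
This gives a 12×6 integer matrix of rank 6; reducing to Smith normal form yields diagonal entries (1,1,1,1,1,1).

Now H_k = ker ∂_k / im ∂_{k+1}, so:

  H_0: rank C_0 − rank ∂_1 = 6 − 5 = 1, and the invariant factors of ∂_1 are all 1, so H_0 ≅ Z.
  H_1: rank ker ∂_1 − rank ∂_2 = (12 − 5) − 6 = 1, and the invariant factors of ∂_2 are all 1, so H_1 ≅ Z.
  H_2: rank ker ∂_2 − rank ∂_3 = (6 − 6) − 0 = 0, and there is no ∂_3, so H_2 ≅ 0.

Hence the Betti numbers are b_0 = 1, b_1 = 1, b_2 = 0.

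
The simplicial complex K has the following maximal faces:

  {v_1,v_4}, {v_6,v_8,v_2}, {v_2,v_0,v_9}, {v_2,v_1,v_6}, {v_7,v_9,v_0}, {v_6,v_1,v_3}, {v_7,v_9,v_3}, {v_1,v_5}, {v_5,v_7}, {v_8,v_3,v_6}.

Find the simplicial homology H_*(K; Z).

Order the vertices as v_0 < v_1 < v_2 < v_3 < v_4 < v_5 < v_6 < v_7 < v_8 < v_9. Listing each simplex with vertices in this order, K has dimension 2 with simplices:

  0-simplices (10): [v_0], [v_1], [v_2], [v_3], [v_4], [v_5], [v_6], [v_7], [v_8], [v_9]
  1-simplices (18): (18 of them)
  2-simplices (7): [v_0,v_2,v_9], [v_0,v_7,v_9], [v_1,v_2,v_6], [v_1,v_3,v_6], [v_2,v_6,v_8], [v_3,v_6,v_8], [v_3,v_7,v_9]

so the chain groups are C_0 ≅ Z^10, C_1 ≅ Z^18, C_2 ≅ Z^7.

∂_1: C_1 → C_0 is given by ∂[p,q] = [q] − [p].
The 10×18 boundary matrix has rank 9 and Smith normal form diag(1,1,1,1,1,1,1,1,1).

∂_2: C_2 → C_1 acts by ∂[p,q,r] = [q,r] − [p,r] + [p,q]. For instance
  ∂[v_0,v_7,v_9] = [v_7,v_9] − [v_0,v_9] + [v_0,v_7],
  ∂[v_2,v_6,v_8] = [v_6,v_8] − [v_2,v_8] + [v_2,v_6].
The 18×7 boundary matrix has rank 7 and Smith normal form diag(1,1,1,1,1,1,1).

From H_k ≅ ker(∂_k) / im(∂_{k+1}) we obtain:

  H_0: rank C_0 − rank ∂_1 = 10 − 9 = 1, and the invariant factors of ∂_1 are all 1, so H_0 ≅ Z.
  H_1: rank ker ∂_1 − rank ∂_2 = (18 − 9) − 7 = 2, and the invariant factors of ∂_2 are all 1, so H_1 ≅ Z^2.
  H_2: rank ker ∂_2 − rank ∂_3 = (7 − 7) − 0 = 0, and there is no ∂_3, so H_2 ≅ 0.

H_0 ≅ Z,  H_1 ≅ Z^2,  H_2 = 0.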